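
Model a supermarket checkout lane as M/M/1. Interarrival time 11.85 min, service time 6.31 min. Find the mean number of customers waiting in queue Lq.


λ = 60/11.85 = 5.0633 /hr
μ = 60/6.31 = 9.5087 /hr
ρ = λ/μ = 5.0633/9.5087 = 0.5325
Lq = ρ²/(1−ρ) = 0.2835/0.4675 = 0.6065

Final: 0.6065


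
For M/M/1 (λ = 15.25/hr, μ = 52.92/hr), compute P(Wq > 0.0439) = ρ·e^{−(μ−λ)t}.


ρ = 15.25/52.92 = 0.2882
P(Wq > t) = ρ·e^{−(μ−λ)t} = 0.2882·e^{−1.6537}
= 0.2882·0.191338 = 0.055138

Final: 0.055138


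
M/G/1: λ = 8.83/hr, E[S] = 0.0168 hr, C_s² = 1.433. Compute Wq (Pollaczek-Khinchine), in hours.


ρ = λ·E[S] = 8.83·0.0168 = 0.1483
E[S²] = E[S]²(1+C_s²) = 0.0168²·(1+1.433) = 0.0006867
Wq = λ·E[S²]/(2(1−ρ)) = 8.83·0.0006867/(2·0.8517) = 0.003560 hr

Final: 0.003560 hr


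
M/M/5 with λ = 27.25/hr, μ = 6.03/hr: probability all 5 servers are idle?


a = λ/μ = 27.25/6.03 = 4.5191; ρ = a/c = 0.9038
Σ_{k=0}^{4} a^k/k! (terms k=0..4) = 1.00000 + 4.51907 + 10.21100 + 15.38142 + 17.37743 = 48.48892
Tail: a^5/(5!(1−ρ)) = 1884.71624/(120·0.09619) = 163.28792
P₀ = 1/(48.48892 + 163.28792) = 1/211.77684 = 0.004722

Final: 0.004722


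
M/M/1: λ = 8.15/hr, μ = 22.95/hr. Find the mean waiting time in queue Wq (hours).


ρ = 8.15/22.95 = 0.3551
Wq = ρ/(μ−λ) = 0.3551/(22.95 − 8.15) = 0.3551/14.80 = 0.02399 hr

Final: 0.02399 hr


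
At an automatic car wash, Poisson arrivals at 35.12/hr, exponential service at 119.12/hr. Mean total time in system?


W = 1/(μ−λ) = 1/(119.12 − 35.12) = 1/84.00 = 0.01190 hr

Final: 0.01190 hr


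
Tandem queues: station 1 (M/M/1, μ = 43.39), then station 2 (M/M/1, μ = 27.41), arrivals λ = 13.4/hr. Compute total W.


Each node sees arrival rate λ = 13.4/hr (tandem ⇒ throughput preserved).
W₁ = 1/(μ₁−λ) = 1/(43.39−13.4) = 0.03334 hr
W₂ = 1/(μ₂−λ) = 1/(27.41−13.4) = 0.07138 hr
W_total = W₁ + W₂ = 0.03334 + 0.07138 = 0.10472 hr

Final: 0.10472 hr


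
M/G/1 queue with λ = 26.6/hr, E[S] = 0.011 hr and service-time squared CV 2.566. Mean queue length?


ρ = λ·E[S] = 26.6·0.011 = 0.2926
Lq = ρ²(1+C_s²)/(2(1−ρ)) = 0.08561·(1+2.566)/(2·0.7074)
= 0.08561·3.5660/1.4148 = 0.21579

Final: 0.21579


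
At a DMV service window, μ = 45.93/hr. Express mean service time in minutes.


Mean service time = 1/μ = 1/45.93 hour = 0.02177 hour
In minutes: 0.02177 × 60 = 1.3063 min

Final: 1.3063 min


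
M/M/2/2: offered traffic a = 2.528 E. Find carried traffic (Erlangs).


B(2,2.528) = 0.475265 (Erlang-B)
Carried load = a(1 − B) = 2.528·(1 − 0.475265) = 2.528·0.524735 = 1.3265 E

Final: 1.3265 Erlangs


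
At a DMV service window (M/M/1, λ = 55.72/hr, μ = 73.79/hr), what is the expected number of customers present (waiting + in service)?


ρ = λ/μ = 55.72/73.79 = 0.7551
L = ρ/(1−ρ) = 0.7551/(1 − 0.7551) = 0.7551/0.2449 = 3.0836

Final: 3.0836


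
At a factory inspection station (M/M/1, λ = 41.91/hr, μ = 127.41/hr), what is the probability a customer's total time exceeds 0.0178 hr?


W ~ Exponential(μ−λ) for M/M/1.
μ − λ = 127.41 − 41.91 = 85.5000
P(W > t) = e^{−(μ−λ)t} = e^{−1.5219} = 0.218297

Final: 0.218297


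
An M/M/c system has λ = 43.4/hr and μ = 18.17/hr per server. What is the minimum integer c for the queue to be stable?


Stability requires cμ > λ ⇔ c > λ/μ.
λ/μ = 43.4/18.17 = 2.3886
Minimum integer c = ⌊2.3886⌋ + 1 = 3
Check: 3·18.17 = 54.51 > 43.4, while 2·18.17 = 36.34 ≤ 43.4

Final: 3 servers


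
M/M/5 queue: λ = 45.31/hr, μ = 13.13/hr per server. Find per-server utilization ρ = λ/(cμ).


ρ = λ/(cμ) = 45.31/(5·13.13) = 45.31/65.65 = 0.6902

Final: 0.6902


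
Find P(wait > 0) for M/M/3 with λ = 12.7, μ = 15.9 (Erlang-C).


a = λ/μ = 0.7987; ρ = a/3 = 0.2662
P₀ = 0.447731 (from M/M/c formula)
C(c,a) = [a^c/(c!(1−ρ))]·P₀ = [0.50959/(6·0.7338)]·0.447731
= 0.11575·0.447731 = 0.051825

Final: 0.051825


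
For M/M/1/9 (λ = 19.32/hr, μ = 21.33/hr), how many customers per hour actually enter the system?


ρ = 0.9058; P_K = (1−ρ)ρ^9/(1−ρ^10) = 0.061541
λ_eff = λ(1 − P_K) = 19.32·(1 − 0.061541) = 19.32·0.938459 = 18.1310 /hr

Final: 18.1310 /hr


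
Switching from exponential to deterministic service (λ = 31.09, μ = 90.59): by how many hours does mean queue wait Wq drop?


ρ = 31.09/90.59 = 0.3432
Wq(M/M/1) = ρ/(μ−λ) = 0.3432/59.50 = 0.005768 hr
Wq(M/D/1) = ρ/(2(μ−λ)) = 0.002884 hr
Savings = 0.005768 − 0.002884 = 0.002884 hr

Final: 0.002884 hr


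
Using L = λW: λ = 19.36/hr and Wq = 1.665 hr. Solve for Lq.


Lq = λWq = 19.36·1.665 = 32.2344

Final: 32.2344


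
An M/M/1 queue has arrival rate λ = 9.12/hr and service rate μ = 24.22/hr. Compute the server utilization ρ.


ρ = λ/μ = 9.12/24.22 = 0.3765

Final: 0.3765


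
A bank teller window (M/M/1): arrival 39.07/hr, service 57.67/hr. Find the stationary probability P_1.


ρ = 39.07/57.67 = 0.6775
P_n = (1−ρ)·ρ^n = (1 − 0.6775)·0.6775^1 = 0.3225·0.677475 = 0.218503

Final: 0.218503


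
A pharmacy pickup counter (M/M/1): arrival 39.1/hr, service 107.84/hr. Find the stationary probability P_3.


ρ = 39.1/107.84 = 0.3626
P_n = (1−ρ)·ρ^n = (1 − 0.3626)·0.3626^3 = 0.6374·0.047664 = 0.030382

Final: 0.030382


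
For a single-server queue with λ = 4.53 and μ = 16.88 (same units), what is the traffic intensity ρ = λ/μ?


ρ = λ/μ = 4.53/16.88 = 0.2684

Final: 0.2684


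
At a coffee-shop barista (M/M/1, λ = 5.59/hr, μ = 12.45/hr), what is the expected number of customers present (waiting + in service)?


ρ = λ/μ = 5.59/12.45 = 0.4490
L = ρ/(1−ρ) = 0.4490/(1 − 0.4490) = 0.4490/0.5510 = 0.8149

Final: 0.8149


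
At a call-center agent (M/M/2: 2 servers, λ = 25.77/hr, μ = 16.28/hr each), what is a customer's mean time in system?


a = 1.5829; ρ = 0.7915; P₀ = 0.116407
Lq = P₀·a^c·ρ/(c!(1−ρ)²) = 2.65416
Wq = Lq/λ = 2.65416/25.77 = 0.10299 hr
W = Wq + 1/μ = 0.10299 + 0.06143 = 0.16442 hr

Final: 0.16442 hr


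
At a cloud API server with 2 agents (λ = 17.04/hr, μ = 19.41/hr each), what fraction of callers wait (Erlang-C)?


a = λ/μ = 0.8779; ρ = a/2 = 0.4389
P₀ = 0.389903 (from M/M/c formula)
C(c,a) = [a^c/(c!(1−ρ))]·P₀ = [0.77070/(2·0.5611)]·0.389903
= 0.68684·0.389903 = 0.267801

Final: 0.267801


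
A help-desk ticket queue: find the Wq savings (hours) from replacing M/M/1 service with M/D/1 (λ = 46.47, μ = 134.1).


ρ = 46.47/134.1 = 0.3465
Wq(M/M/1) = ρ/(μ−λ) = 0.3465/87.63 = 0.003954 hr
Wq(M/D/1) = ρ/(2(μ−λ)) = 0.001977 hr
Savings = 0.003954 − 0.001977 = 0.001977 hr

Final: 0.001977 hr


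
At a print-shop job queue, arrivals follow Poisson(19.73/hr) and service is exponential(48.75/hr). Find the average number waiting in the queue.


ρ = 19.73/48.75 = 0.4047
Lq = ρ²/(1−ρ) = 0.1638/0.5953 = 0.2752

Final: 0.2752


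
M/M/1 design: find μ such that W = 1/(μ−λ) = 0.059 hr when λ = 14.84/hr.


W = 1/(μ−λ) ⇒ μ − λ = 1/W = 1/0.059 = 16.9492
μ = λ + 1/W = 14.84 + 16.9492 = 31.7892 per hr

Final: 31.7892 /hr


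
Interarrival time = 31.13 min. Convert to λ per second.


λ = 1/(interarrival time) in consistent units.
1 second = 0.0166667 min, so λ = 0.0166667/31.13 = 0.0005354 per second

Final: 0.0005354 /sec


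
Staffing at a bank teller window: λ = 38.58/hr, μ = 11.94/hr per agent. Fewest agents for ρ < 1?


Stability requires cμ > λ ⇔ c > λ/μ.
λ/μ = 38.58/11.94 = 3.2312
Minimum integer c = ⌊3.2312⌋ + 1 = 4
Check: 4·11.94 = 47.76 > 38.58, while 3·11.94 = 35.82 ≤ 38.58

Final: 4 servers


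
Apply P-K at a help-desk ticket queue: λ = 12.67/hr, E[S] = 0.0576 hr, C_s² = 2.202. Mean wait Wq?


ρ = λ·E[S] = 12.67·0.0576 = 0.7298
E[S²] = E[S]²(1+C_s²) = 0.0576²·(1+2.202) = 0.010623
Wq = λ·E[S²]/(2(1−ρ)) = 12.67·0.010623/(2·0.2702) = 0.24907 hr

Final: 0.24907 hr


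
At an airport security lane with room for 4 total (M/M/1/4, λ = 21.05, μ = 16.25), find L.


ρ = 21.05/16.25 = 1.2954
L = ρ[1 − (K+1)ρ^K + Kρ^(K+1)] / [(1−ρ)(1−ρ^(K+1))]
Numerator: 1.2954·(1 − 5·2.815755 + 4·3.647486) = 1.957544
Denominator: (-0.2954)·(-2.647486) = 0.782027
L = 1.957544/0.782027 = 2.5032

Final: 2.5032


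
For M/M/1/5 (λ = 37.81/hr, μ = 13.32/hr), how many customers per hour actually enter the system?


ρ = 2.8386; P_K = (1−ρ)ρ^5/(1−ρ^6) = 0.648953
λ_eff = λ(1 − P_K) = 37.81·(1 − 0.648953) = 37.81·0.351047 = 13.2731 /hr

Final: 13.2731 /hr


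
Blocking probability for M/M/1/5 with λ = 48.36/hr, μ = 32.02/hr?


ρ = λ/μ = 48.36/32.02 = 1.5103
P_K = (1−ρ)ρ^K/(1−ρ^(K+1)) = (-0.5103·7.858232)/(1 − 11.868335)
= -4.010103/-10.868335 = 0.368971

Final: 0.368971


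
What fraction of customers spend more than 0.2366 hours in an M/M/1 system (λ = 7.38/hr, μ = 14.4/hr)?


W ~ Exponential(μ−λ) for M/M/1.
μ − λ = 14.4 − 7.38 = 7.0200
P(W > t) = e^{−(μ−λ)t} = e^{−1.6609} = 0.189962

Final: 0.189962


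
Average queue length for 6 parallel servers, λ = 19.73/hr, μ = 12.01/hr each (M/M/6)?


a = λ/μ = 1.6428; ρ = a/6 = 0.2738
P₀ = 0.193353
Lq = P₀·a^c·ρ / (c!·(1−ρ)²) = 0.193353·19.65642·0.2738/(720·0.52737)
= 0.002741

Final: 0.002741


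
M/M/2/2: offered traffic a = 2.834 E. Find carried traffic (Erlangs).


B(2,2.834) = 0.511579 (Erlang-B)
Carried load = a(1 − B) = 2.834·(1 − 0.511579) = 2.834·0.488421 = 1.3842 E

Final: 1.3842 Erlangs


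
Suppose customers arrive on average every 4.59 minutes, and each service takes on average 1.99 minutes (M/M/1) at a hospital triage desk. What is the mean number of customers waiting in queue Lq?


λ = 60/4.59 = 13.0719 /hr
μ = 60/1.99 = 30.1508 /hr
ρ = λ/μ = 13.0719/30.1508 = 0.4336
Lq = ρ²/(1−ρ) = 0.1880/0.5664 = 0.3318

Final: 0.3318


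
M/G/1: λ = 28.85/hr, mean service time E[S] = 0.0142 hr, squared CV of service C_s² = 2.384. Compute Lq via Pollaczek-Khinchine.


ρ = λ·E[S] = 28.85·0.0142 = 0.4097
Lq = ρ²(1+C_s²)/(2(1−ρ)) = 0.1678·(1+2.384)/(2·0.5903)
= 0.1678·3.3840/1.1807 = 0.48103

Final: 0.48103


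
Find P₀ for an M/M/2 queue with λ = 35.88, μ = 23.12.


a = λ/μ = 35.88/23.12 = 1.5519; ρ = a/c = 0.7760
Σ_{k=0}^{1} a^k/k! (terms k=0..1) = 1.00000 + 1.55190 = 2.55190
Tail: a^2/(2!(1−ρ)) = 2.40840/(2·0.2240) = 5.37474
P₀ = 1/(2.55190 + 5.37474) = 1/7.92664 = 0.126157

Final: 0.126157


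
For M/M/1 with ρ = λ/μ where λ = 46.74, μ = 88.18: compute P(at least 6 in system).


ρ = 46.74/88.18 = 0.5301
P(N ≥ n) = ρ^n = 0.5301^6 = 0.022177

Final: 0.022177


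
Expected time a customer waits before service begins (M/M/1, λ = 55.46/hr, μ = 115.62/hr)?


ρ = 55.46/115.62 = 0.4797
Wq = ρ/(μ−λ) = 0.4797/(115.62 − 55.46) = 0.4797/60.16 = 0.007973 hr

Final: 0.007973 hr


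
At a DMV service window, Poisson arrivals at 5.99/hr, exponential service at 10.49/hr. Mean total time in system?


W = 1/(μ−λ) = 1/(10.49 − 5.99) = 1/4.50 = 0.2222 hr

Final: 0.2222 hr


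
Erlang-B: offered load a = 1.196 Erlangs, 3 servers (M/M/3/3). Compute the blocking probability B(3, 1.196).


B(c,a) = (a^c/c!) / Σ_{k=0}^{c} a^k/k!
a^3/3! = 0.285130
Σ terms (k=0..3): 1.00000 + 1.19600 + 0.71521 + 0.28513 = 3.196338
B = 0.285130/3.196338 = 0.089205

Final: 0.089205


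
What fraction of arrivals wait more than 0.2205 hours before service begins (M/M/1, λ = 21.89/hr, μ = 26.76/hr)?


ρ = 21.89/26.76 = 0.8180
P(Wq > t) = ρ·e^{−(μ−λ)t} = 0.8180·e^{−1.0738}
= 0.8180·0.341696 = 0.279511

Final: 0.279511


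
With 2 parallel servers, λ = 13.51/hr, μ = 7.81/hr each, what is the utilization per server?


ρ = λ/(cμ) = 13.51/(2·7.81) = 13.51/15.62 = 0.8649

Final: 0.8649


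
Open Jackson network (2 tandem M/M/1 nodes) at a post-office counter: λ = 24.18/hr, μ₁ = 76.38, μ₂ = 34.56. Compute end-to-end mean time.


Each node sees arrival rate λ = 24.18/hr (tandem ⇒ throughput preserved).
W₁ = 1/(μ₁−λ) = 1/(76.38−24.18) = 0.01916 hr
W₂ = 1/(μ₂−λ) = 1/(34.56−24.18) = 0.09634 hr
W_total = W₁ + W₂ = 0.01916 + 0.09634 = 0.11550 hr

Final: 0.11550 hr


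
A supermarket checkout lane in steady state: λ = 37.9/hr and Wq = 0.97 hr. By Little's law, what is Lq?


Lq = λWq = 37.9·0.97 = 36.7630

Final: 36.7630


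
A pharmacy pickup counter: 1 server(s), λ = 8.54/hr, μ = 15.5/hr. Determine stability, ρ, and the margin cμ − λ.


Total capacity cμ = 1·15.5 = 15.50/hr
ρ = λ/(cμ) = 8.54/15.50 = 0.5510
Stable ⇔ ρ < 1: YES
Spare capacity = cμ − λ = 15.50 − 8.54 = 6.96/hr

Final: ρ = 0.5510; stable; margin = 6.96/hr


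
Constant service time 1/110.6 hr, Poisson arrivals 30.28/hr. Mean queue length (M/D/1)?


ρ = 30.28/110.6 = 0.2738
M/D/1: Lq = ρ²/(2(1−ρ)) = 0.07496/(2·0.7262) = 0.05161

Final: 0.05161


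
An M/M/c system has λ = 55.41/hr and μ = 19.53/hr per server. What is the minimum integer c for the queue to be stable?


Stability requires cμ > λ ⇔ c > λ/μ.
λ/μ = 55.41/19.53 = 2.8372
Minimum integer c = ⌊2.8372⌋ + 1 = 3
Check: 3·19.53 = 58.59 > 55.41, while 2·19.53 = 39.06 ≤ 55.41

Final: 3 servers


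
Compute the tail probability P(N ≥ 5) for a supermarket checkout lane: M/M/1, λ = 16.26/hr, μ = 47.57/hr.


ρ = 16.26/47.57 = 0.3418
P(N ≥ n) = ρ^n = 0.3418^5 = 0.004666

Final: 0.004666


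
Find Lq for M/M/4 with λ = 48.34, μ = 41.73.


a = λ/μ = 1.1584; ρ = a/4 = 0.2896
P₀ = 0.313084
Lq = P₀·a^c·ρ / (c!·(1−ρ)²) = 0.313084·1.80067·0.2896/(24·0.50467)
= 0.01348

Final: 0.01348


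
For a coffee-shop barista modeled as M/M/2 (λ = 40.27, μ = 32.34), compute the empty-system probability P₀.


a = λ/μ = 40.27/32.34 = 1.2452; ρ = a/c = 0.6226
Σ_{k=0}^{1} a^k/k! (terms k=0..1) = 1.00000 + 1.24521 = 2.24521
Tail: a^2/(2!(1−ρ)) = 1.55054/(2·0.3774) = 2.05426
P₀ = 1/(2.24521 + 2.05426) = 1/4.29947 = 0.232587

Final: 0.232587


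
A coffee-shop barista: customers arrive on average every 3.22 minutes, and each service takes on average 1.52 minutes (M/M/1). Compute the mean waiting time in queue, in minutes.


λ = 60/3.22 = 18.6335 /hr
μ = 60/1.52 = 39.4737 /hr
ρ = λ/μ = 18.6335/39.4737 = 0.4720
Wq = ρ/(μ−λ) = 0.4720/(39.4737−18.6335) = 0.02265 hr
In minutes: 0.02265·60 = 1.359 min

Final: 1.359 min


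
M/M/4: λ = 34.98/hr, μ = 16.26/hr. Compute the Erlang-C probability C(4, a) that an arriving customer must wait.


a = λ/μ = 2.1513; ρ = a/4 = 0.5378
P₀ = 0.110428 (from M/M/c formula)
C(c,a) = [a^c/(c!(1−ρ))]·P₀ = [21.41889/(24·0.4622)]·0.110428
= 1.93098·0.110428 = 0.213234

Final: 0.213234


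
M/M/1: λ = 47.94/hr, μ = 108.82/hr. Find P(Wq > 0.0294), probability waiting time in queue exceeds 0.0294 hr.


ρ = 47.94/108.82 = 0.4405
P(Wq > t) = ρ·e^{−(μ−λ)t} = 0.4405·e^{−1.7899}
= 0.4405·0.166982 = 0.073563

Final: 0.073563


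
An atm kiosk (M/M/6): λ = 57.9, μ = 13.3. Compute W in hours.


a = 4.3534; ρ = 0.7256; P₀ = 0.010986
Lq = P₀·a^c·ρ/(c!(1−ρ)²) = 1.00059
Wq = Lq/λ = 1.00059/57.9 = 0.01728 hr
W = Wq + 1/μ = 0.01728 + 0.07519 = 0.09247 hr

Final: 0.09247 hr


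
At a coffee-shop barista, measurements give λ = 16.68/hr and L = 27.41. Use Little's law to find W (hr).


W = L/λ = 27.41/16.68 = 1.6433 hr

Final: 1.6433 hr


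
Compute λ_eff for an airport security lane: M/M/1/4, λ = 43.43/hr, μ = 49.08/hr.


ρ = 0.8849; P_K = (1−ρ)ρ^4/(1−ρ^5) = 0.154286
λ_eff = λ(1 − P_K) = 43.43·(1 − 0.154286) = 43.43·0.845714 = 36.7294 /hr

Final: 36.7294 /hr


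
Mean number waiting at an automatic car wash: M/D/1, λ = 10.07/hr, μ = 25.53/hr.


ρ = 10.07/25.53 = 0.3944
M/D/1: Lq = ρ²/(2(1−ρ)) = 0.1556/(2·0.6056) = 0.12846

Final: 0.12846


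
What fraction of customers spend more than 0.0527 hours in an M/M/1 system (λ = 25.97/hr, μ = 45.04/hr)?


W ~ Exponential(μ−λ) for M/M/1.
μ − λ = 45.04 − 25.97 = 19.0700
P(W > t) = e^{−(μ−λ)t} = e^{−1.0050} = 0.366049

Final: 0.366049


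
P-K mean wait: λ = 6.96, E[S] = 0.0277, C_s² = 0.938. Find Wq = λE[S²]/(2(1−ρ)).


ρ = λ·E[S] = 6.96·0.0277 = 0.1928
E[S²] = E[S]²(1+C_s²) = 0.0277²·(1+0.938) = 0.001487
Wq = λ·E[S²]/(2(1−ρ)) = 6.96·0.001487/(2·0.8072) = 0.006411 hr

Final: 0.006411 hr


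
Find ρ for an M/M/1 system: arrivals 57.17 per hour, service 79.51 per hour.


ρ = λ/μ = 57.17/79.51 = 0.7190

Final: 0.7190


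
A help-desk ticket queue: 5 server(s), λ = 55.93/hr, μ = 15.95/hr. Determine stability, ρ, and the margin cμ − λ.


Total capacity cμ = 5·15.95 = 79.75/hr
ρ = λ/(cμ) = 55.93/79.75 = 0.7013
Stable ⇔ ρ < 1: YES
Spare capacity = cμ − λ = 79.75 − 55.93 = 23.82/hr

Final: ρ = 0.7013; stable; margin = 23.82/hr


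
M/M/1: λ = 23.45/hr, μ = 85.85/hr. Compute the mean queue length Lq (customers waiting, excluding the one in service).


ρ = 23.45/85.85 = 0.2732
Lq = ρ²/(1−ρ) = 0.07461/0.7268 = 0.1027

Final: 0.1027


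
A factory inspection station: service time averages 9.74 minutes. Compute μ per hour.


μ = 1/(service time) in consistent units.
1 hour = 60 min, so μ = 60/9.74 = 6.1602 per hour

Final: 6.1602 /hr


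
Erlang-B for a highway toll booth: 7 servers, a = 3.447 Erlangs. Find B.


B(c,a) = (a^c/c!) / Σ_{k=0}^{c} a^k/k!
a^7/7! = 1.147251
Σ terms (k=0..7): 1.00000 + 3.44700 + 5.94090 + 6.82610 + 5.88239 + 4.05532 + 2.32978 + 1.14725 = 30.628748
B = 1.147251/30.628748 = 0.037457

Final: 0.037457


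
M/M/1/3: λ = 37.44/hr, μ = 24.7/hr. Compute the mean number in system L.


ρ = 37.44/24.7 = 1.5158
L = ρ[1 − (K+1)ρ^K + Kρ^(K+1)] / [(1−ρ)(1−ρ^(K+1))]
Numerator: 1.5158·(1 − 4·3.482705 + 3·5.279047) = 4.405373
Denominator: (-0.5158)·(-4.279047) = 2.207088
L = 4.405373/2.207088 = 1.9960

Final: 1.9960


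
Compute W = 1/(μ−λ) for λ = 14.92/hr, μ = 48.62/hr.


W = 1/(μ−λ) = 1/(48.62 − 14.92) = 1/33.70 = 0.02967 hr

Final: 0.02967 hr


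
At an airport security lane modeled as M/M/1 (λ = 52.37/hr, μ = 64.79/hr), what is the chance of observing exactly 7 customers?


ρ = 52.37/64.79 = 0.8083
P_n = (1−ρ)·ρ^n = (1 − 0.8083)·0.8083^7 = 0.1917·0.225435 = 0.043215

Final: 0.043215


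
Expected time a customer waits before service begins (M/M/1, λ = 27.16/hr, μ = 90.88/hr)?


ρ = 27.16/90.88 = 0.2989
Wq = ρ/(μ−λ) = 0.2989/(90.88 − 27.16) = 0.2989/63.72 = 0.004690 hr

Final: 0.004690 hr


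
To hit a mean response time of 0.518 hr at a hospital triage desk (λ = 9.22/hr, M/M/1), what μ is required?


W = 1/(μ−λ) ⇒ μ − λ = 1/W = 1/0.518 = 1.9305
μ = λ + 1/W = 9.22 + 1.9305 = 11.1505 per hr

Final: 11.1505 /hr


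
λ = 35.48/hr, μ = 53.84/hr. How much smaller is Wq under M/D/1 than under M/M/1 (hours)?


ρ = 35.48/53.84 = 0.6590
Wq(M/M/1) = ρ/(μ−λ) = 0.6590/18.36 = 0.03589 hr
Wq(M/D/1) = ρ/(2(μ−λ)) = 0.01795 hr
Savings = 0.03589 − 0.01795 = 0.01795 hr

Final: 0.01795 hr


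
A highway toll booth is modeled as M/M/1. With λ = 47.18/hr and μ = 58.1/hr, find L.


ρ = λ/μ = 47.18/58.1 = 0.8120
L = ρ/(1−ρ) = 0.8120/(1 − 0.8120) = 0.8120/0.1880 = 4.3205

Final: 4.3205


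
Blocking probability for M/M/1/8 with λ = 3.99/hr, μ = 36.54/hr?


ρ = λ/μ = 3.99/36.54 = 0.1092
P_K = (1−ρ)ρ^K/(1−ρ^(K+1)) = (0.8908·0.00000002021)/(1 − 0.000000002207)
= 0.00000001801/1.000000 = 0.00000001801

Final: 0.00000001801


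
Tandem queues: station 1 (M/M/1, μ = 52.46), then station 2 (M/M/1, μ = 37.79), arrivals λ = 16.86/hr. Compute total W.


Each node sees arrival rate λ = 16.86/hr (tandem ⇒ throughput preserved).
W₁ = 1/(μ₁−λ) = 1/(52.46−16.86) = 0.02809 hr
W₂ = 1/(μ₂−λ) = 1/(37.79−16.86) = 0.04778 hr
W_total = W₁ + W₂ = 0.02809 + 0.04778 = 0.07587 hr

Final: 0.07587 hr


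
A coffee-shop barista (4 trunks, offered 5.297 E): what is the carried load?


B(4,5.297) = 0.421089 (Erlang-B)
Carried load = a(1 − B) = 5.297·(1 − 0.421089) = 5.297·0.578911 = 3.0665 E

Final: 3.0665 Erlangs


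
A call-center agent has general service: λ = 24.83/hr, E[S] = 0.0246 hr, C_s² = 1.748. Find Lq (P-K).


ρ = λ·E[S] = 24.83·0.0246 = 0.6108
Lq = ρ²(1+C_s²)/(2(1−ρ)) = 0.3731·(1+1.748)/(2·0.3892)
= 0.3731·2.7480/0.7784 = 1.31722

Final: 1.31722


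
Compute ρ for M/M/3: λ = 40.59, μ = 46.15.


ρ = λ/(cμ) = 40.59/(3·46.15) = 40.59/138.45 = 0.2932

Final: 0.2932


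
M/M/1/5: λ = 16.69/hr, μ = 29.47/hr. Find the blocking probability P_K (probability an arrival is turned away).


ρ = λ/μ = 16.69/29.47 = 0.5663
P_K = (1−ρ)ρ^K/(1−ρ^(K+1)) = (0.4337·0.058261)/(1 − 0.032996)
= 0.025266/0.967004 = 0.026128

Final: 0.026128


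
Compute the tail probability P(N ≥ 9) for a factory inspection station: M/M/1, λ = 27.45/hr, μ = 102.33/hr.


ρ = 27.45/102.33 = 0.2682
P(N ≥ n) = ρ^n = 0.2682^9 = 0.000007192

Final: 0.000007192


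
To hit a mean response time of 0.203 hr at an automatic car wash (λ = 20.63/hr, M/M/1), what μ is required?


W = 1/(μ−λ) ⇒ μ − λ = 1/W = 1/0.203 = 4.9261
μ = λ + 1/W = 20.63 + 4.9261 = 25.5561 per hr

Final: 25.5561 /hr


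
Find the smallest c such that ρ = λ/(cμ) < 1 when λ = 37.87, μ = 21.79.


Stability requires cμ > λ ⇔ c > λ/μ.
λ/μ = 37.87/21.79 = 1.7380
Minimum integer c = ⌊1.7380⌋ + 1 = 2
Check: 2·21.79 = 43.58 > 37.87, while 1·21.79 = 21.79 ≤ 37.87

Final: 2 servers


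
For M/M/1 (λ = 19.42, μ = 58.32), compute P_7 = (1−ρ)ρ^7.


ρ = 19.42/58.32 = 0.3330
P_n = (1−ρ)·ρ^n = (1 − 0.3330)·0.3330^7 = 0.6670·0.0004540 = 0.0003028

Final: 0.0003028


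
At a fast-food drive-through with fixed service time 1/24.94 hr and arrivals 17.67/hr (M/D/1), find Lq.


ρ = 17.67/24.94 = 0.7085
M/D/1: Lq = ρ²/(2(1−ρ)) = 0.5020/(2·0.2915) = 0.86102

Final: 0.86102


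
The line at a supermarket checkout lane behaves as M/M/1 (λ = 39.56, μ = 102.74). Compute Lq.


ρ = 39.56/102.74 = 0.3850
Lq = ρ²/(1−ρ) = 0.1483/0.6150 = 0.2411

Final: 0.2411


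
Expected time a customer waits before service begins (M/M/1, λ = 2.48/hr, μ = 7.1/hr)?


ρ = 2.48/7.1 = 0.3493
Wq = ρ/(μ−λ) = 0.3493/(7.1 − 2.48) = 0.3493/4.62 = 0.07561 hr

Final: 0.07561 hr


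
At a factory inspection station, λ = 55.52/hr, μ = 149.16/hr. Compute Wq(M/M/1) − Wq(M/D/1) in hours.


ρ = 55.52/149.16 = 0.3722
Wq(M/M/1) = ρ/(μ−λ) = 0.3722/93.64 = 0.003975 hr
Wq(M/D/1) = ρ/(2(μ−λ)) = 0.001987 hr
Savings = 0.003975 − 0.001987 = 0.001987 hr

Final: 0.001987 hr


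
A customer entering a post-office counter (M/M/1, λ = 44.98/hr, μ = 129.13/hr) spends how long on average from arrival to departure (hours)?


W = 1/(μ−λ) = 1/(129.13 − 44.98) = 1/84.15 = 0.01188 hr

Final: 0.01188 hr


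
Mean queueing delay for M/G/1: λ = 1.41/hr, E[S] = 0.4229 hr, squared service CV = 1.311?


ρ = λ·E[S] = 1.41·0.4229 = 0.5963
E[S²] = E[S]²(1+C_s²) = 0.4229²·(1+1.311) = 0.413309
Wq = λ·E[S²]/(2(1−ρ)) = 1.41·0.413309/(2·0.4037) = 0.72176 hr

Final: 0.72176 hr


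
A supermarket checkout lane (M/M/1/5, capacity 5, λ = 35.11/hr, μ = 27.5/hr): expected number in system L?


ρ = 35.11/27.5 = 1.2767
L = ρ[1 − (K+1)ρ^K + Kρ^(K+1)] / [(1−ρ)(1−ρ^(K+1))]
Numerator: 1.2767·(1 − 6·3.392272 + 5·4.331006) = 2.938259
Denominator: (-0.2767)·(-3.331006) = 0.921780
L = 2.938259/0.921780 = 3.1876

Final: 3.1876


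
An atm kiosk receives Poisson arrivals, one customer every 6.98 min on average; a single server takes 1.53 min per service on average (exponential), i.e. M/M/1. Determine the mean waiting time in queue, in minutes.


λ = 60/6.98 = 8.5960 /hr
μ = 60/1.53 = 39.2157 /hr
ρ = λ/μ = 8.5960/39.2157 = 0.2192
Wq = ρ/(μ−λ) = 0.2192/(39.2157−8.5960) = 0.007159 hr
In minutes: 0.007159·60 = 0.4295 min

Final: 0.4295 min


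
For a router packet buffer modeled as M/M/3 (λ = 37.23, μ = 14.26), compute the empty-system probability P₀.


a = λ/μ = 37.23/14.26 = 2.6108; ρ = a/c = 0.8703
Σ_{k=0}^{2} a^k/k! (terms k=0..2) = 1.00000 + 2.61080 + 3.40814 = 7.01894
Tail: a^3/(3!(1−ρ)) = 17.79592/(6·0.1297) = 22.86215
P₀ = 1/(7.01894 + 22.86215) = 1/29.88109 = 0.033466

Final: 0.033466


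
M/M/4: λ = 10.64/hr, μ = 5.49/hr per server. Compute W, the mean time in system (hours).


a = 1.9381; ρ = 0.4845; P₀ = 0.139474
Lq = P₀·a^c·ρ/(c!(1−ρ)²) = 0.14950
Wq = Lq/λ = 0.14950/10.64 = 0.01405 hr
W = Wq + 1/μ = 0.01405 + 0.18215 = 0.19620 hr

Final: 0.19620 hr


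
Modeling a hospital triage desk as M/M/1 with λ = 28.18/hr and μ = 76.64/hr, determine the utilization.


ρ = λ/μ = 28.18/76.64 = 0.3677

Final: 0.3677


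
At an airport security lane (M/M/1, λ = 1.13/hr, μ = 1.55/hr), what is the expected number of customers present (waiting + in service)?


ρ = λ/μ = 1.13/1.55 = 0.7290
L = ρ/(1−ρ) = 0.7290/(1 − 0.7290) = 0.7290/0.2710 = 2.6905

Final: 2.6905


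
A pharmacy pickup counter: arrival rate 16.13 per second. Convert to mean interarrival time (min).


Mean interarrival time = 1/λ = 1/16.13 second = 0.06200 second
In minutes: 0.06200 × 0.0166667 = 0.001033 min

Final: 0.001033 min


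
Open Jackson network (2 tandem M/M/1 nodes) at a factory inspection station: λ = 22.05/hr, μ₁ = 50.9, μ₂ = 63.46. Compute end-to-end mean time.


Each node sees arrival rate λ = 22.05/hr (tandem ⇒ throughput preserved).
W₁ = 1/(μ₁−λ) = 1/(50.9−22.05) = 0.03466 hr
W₂ = 1/(μ₂−λ) = 1/(63.46−22.05) = 0.02415 hr
W_total = W₁ + W₂ = 0.03466 + 0.02415 = 0.05881 hr

Final: 0.05881 hr


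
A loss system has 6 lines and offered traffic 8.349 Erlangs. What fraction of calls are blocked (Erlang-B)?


B(c,a) = (a^c/c!) / Σ_{k=0}^{c} a^k/k!
a^6/6! = 470.407535
Σ terms (k=0..6): 1.00000 + 8.34900 + 34.85290 + 96.99562 + 202.45411 + 338.05788 + 470.40754 = 1152.117047
B = 470.407535/1152.117047 = 0.408298

Final: 0.408298


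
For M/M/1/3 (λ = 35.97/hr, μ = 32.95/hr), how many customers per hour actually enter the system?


ρ = 1.0917; P_K = (1−ρ)ρ^3/(1−ρ^4) = 0.283780
λ_eff = λ(1 − P_K) = 35.97·(1 − 0.283780) = 35.97·0.716220 = 25.7624 /hr

Final: 25.7624 /hr


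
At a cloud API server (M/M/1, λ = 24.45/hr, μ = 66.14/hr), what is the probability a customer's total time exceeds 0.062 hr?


W ~ Exponential(μ−λ) for M/M/1.
μ − λ = 66.14 − 24.45 = 41.6900
P(W > t) = e^{−(μ−λ)t} = e^{−2.5848} = 0.075413

Final: 0.075413


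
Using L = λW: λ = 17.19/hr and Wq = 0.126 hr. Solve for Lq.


Lq = λWq = 17.19·0.126 = 2.1659

Final: 2.1659


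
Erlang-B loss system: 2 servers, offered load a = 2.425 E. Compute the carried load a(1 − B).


B(2,2.425) = 0.461927 (Erlang-B)
Carried load = a(1 − B) = 2.425·(1 − 0.461927) = 2.425·0.538073 = 1.3048 E

Final: 1.3048 Erlangs


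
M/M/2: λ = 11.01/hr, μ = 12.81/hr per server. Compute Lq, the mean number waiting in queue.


a = λ/μ = 0.8595; ρ = a/2 = 0.4297
P₀ = 0.398853
Lq = P₀·a^c·ρ / (c!·(1−ρ)²) = 0.398853·0.73871·0.4297/(2·0.32519)
= 0.19468

Final: 0.19468


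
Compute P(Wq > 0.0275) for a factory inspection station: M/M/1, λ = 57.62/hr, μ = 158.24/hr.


ρ = 57.62/158.24 = 0.3641
P(Wq > t) = ρ·e^{−(μ−λ)t} = 0.3641·e^{−2.7671}
= 0.3641·0.062847 = 0.022885

Final: 0.022885


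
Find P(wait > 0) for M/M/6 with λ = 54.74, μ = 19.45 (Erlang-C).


a = λ/μ = 2.8144; ρ = a/6 = 0.4691
P₀ = 0.059257 (from M/M/c formula)
C(c,a) = [a^c/(c!(1−ρ))]·P₀ = [496.94820/(720·0.5309)]·0.059257
= 1.29998·0.059257 = 0.077033

Final: 0.077033


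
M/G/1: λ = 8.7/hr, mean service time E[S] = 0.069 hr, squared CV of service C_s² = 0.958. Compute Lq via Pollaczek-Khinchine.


ρ = λ·E[S] = 8.7·0.069 = 0.6003
Lq = ρ²(1+C_s²)/(2(1−ρ)) = 0.3604·(1+0.958)/(2·0.3997)
= 0.3604·1.9580/0.7994 = 0.88264

Final: 0.88264


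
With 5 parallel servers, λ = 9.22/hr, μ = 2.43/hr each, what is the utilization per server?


ρ = λ/(cμ) = 9.22/(5·2.43) = 9.22/12.15 = 0.7588

Final: 0.7588


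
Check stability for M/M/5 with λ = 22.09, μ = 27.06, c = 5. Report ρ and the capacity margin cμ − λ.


Total capacity cμ = 5·27.06 = 135.30/hr
ρ = λ/(cμ) = 22.09/135.30 = 0.1633
Stable ⇔ ρ < 1: YES
Spare capacity = cμ − λ = 135.30 − 22.09 = 113.21/hr

Final: ρ = 0.1633; stable; margin = 113.21/hr


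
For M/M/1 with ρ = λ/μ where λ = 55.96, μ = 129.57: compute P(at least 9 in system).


ρ = 55.96/129.57 = 0.4319
P(N ≥ n) = ρ^n = 0.4319^9 = 0.0005228

Final: 0.0005228


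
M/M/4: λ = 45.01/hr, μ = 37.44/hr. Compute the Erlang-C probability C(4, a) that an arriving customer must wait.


a = λ/μ = 1.2022; ρ = a/4 = 0.3005
P₀ = 0.299506 (from M/M/c formula)
C(c,a) = [a^c/(c!(1−ρ))]·P₀ = [2.08878/(24·0.6995)]·0.299506
= 0.12443·0.299506 = 0.037267

Final: 0.037267


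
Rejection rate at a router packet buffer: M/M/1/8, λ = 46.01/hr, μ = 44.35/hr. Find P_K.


ρ = λ/μ = 46.01/44.35 = 1.0374
P_K = (1−ρ)ρ^K/(1−ρ^(K+1)) = (-0.03743·1.341742)/(1 − 1.391962)
= -0.050221/-0.391962 = 0.128127

Final: 0.128127


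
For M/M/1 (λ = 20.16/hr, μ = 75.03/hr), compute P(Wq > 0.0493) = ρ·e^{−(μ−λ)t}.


ρ = 20.16/75.03 = 0.2687
P(Wq > t) = ρ·e^{−(μ−λ)t} = 0.2687·e^{−2.7051}
= 0.2687·0.066864 = 0.017966

Final: 0.017966


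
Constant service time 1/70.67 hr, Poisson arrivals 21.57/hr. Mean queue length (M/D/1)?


ρ = 21.57/70.67 = 0.3052
M/D/1: Lq = ρ²/(2(1−ρ)) = 0.09316/(2·0.6948) = 0.06704

Final: 0.06704


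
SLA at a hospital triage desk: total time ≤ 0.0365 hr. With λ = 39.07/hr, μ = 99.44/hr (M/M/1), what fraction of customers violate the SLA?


W ~ Exponential(μ−λ) for M/M/1.
μ − λ = 99.44 − 39.07 = 60.3700
P(W > t) = e^{−(μ−λ)t} = e^{−2.2035} = 0.110415

Final: 0.110415


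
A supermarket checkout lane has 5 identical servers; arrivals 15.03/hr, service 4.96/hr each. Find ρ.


ρ = λ/(cμ) = 15.03/(5·4.96) = 15.03/24.80 = 0.6060

Final: 0.6060


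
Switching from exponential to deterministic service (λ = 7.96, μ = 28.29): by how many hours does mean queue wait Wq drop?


ρ = 7.96/28.29 = 0.2814
Wq(M/M/1) = ρ/(μ−λ) = 0.2814/20.33 = 0.01384 hr
Wq(M/D/1) = ρ/(2(μ−λ)) = 0.006920 hr
Savings = 0.01384 − 0.006920 = 0.006920 hr

Final: 0.006920 hr


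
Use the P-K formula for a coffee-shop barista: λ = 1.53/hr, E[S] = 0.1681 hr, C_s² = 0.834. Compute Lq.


ρ = λ·E[S] = 1.53·0.1681 = 0.2572
Lq = ρ²(1+C_s²)/(2(1−ρ)) = 0.06615·(1+0.834)/(2·0.7428)
= 0.06615·1.8340/1.4856 = 0.08166

Final: 0.08166


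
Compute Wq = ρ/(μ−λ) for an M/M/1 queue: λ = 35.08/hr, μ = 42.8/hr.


ρ = 35.08/42.8 = 0.8196
Wq = ρ/(μ−λ) = 0.8196/(42.8 − 35.08) = 0.8196/7.72 = 0.1062 hr

Final: 0.1062 hr


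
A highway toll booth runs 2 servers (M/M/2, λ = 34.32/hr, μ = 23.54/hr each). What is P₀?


a = λ/μ = 34.32/23.54 = 1.4579; ρ = a/c = 0.7290
Σ_{k=0}^{1} a^k/k! (terms k=0..1) = 1.00000 + 1.45794 = 2.45794
Tail: a^2/(2!(1−ρ)) = 2.12560/(2·0.2710) = 3.92137
P₀ = 1/(2.45794 + 3.92137) = 1/6.37931 = 0.156757

Final: 0.156757


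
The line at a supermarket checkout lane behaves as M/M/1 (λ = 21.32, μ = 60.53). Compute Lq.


ρ = 21.32/60.53 = 0.3522
Lq = ρ²/(1−ρ) = 0.1241/0.6478 = 0.1915

Final: 0.1915


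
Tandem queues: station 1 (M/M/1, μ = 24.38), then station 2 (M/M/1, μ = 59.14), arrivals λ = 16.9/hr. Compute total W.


Each node sees arrival rate λ = 16.9/hr (tandem ⇒ throughput preserved).
W₁ = 1/(μ₁−λ) = 1/(24.38−16.9) = 0.13369 hr
W₂ = 1/(μ₂−λ) = 1/(59.14−16.9) = 0.02367 hr
W_total = W₁ + W₂ = 0.13369 + 0.02367 = 0.15736 hr

Final: 0.15736 hr


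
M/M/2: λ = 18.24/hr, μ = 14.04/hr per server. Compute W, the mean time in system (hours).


a = 1.2991; ρ = 0.6496; P₀ = 0.212435
Lq = P₀·a^c·ρ/(c!(1−ρ)²) = 0.94830
Wq = Lq/λ = 0.94830/18.24 = 0.05199 hr
W = Wq + 1/μ = 0.05199 + 0.07123 = 0.12321 hr

Final: 0.12321 hr


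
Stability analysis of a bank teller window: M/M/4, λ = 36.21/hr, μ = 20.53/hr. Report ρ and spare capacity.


Total capacity cμ = 4·20.53 = 82.12/hr
ρ = λ/(cμ) = 36.21/82.12 = 0.4409
Stable ⇔ ρ < 1: YES
Spare capacity = cμ − λ = 82.12 − 36.21 = 45.91/hr

Final: ρ = 0.4409; stable; margin = 45.91/hr


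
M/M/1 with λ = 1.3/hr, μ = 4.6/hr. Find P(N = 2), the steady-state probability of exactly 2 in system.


ρ = 1.3/4.6 = 0.2826
P_n = (1−ρ)·ρ^n = (1 − 0.2826)·0.2826^2 = 0.7174·0.079868 = 0.057296

Final: 0.057296


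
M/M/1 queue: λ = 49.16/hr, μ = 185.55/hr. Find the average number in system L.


ρ = λ/μ = 49.16/185.55 = 0.2649
L = ρ/(1−ρ) = 0.2649/(1 − 0.2649) = 0.2649/0.7351 = 0.3604

Final: 0.3604


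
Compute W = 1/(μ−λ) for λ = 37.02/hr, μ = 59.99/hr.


W = 1/(μ−λ) = 1/(59.99 − 37.02) = 1/22.97 = 0.04354 hr

Final: 0.04354 hr


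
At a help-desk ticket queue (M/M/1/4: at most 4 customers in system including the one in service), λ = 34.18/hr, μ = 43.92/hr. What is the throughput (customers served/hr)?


ρ = 0.7782; P_K = (1−ρ)ρ^4/(1−ρ^5) = 0.113844
λ_eff = λ(1 − P_K) = 34.18·(1 − 0.113844) = 34.18·0.886156 = 30.2888 /hr

Final: 30.2888 /hr


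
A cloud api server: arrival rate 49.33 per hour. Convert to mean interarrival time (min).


Mean interarrival time = 1/λ = 1/49.33 hour = 0.02027 hour
In minutes: 0.02027 × 60 = 1.2163 min

Final: 1.2163 min


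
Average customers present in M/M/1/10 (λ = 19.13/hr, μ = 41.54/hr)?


ρ = 19.13/41.54 = 0.4605
L = ρ[1 − (K+1)ρ^K + Kρ^(K+1)] / [(1−ρ)(1−ρ^(K+1))]
Numerator: 0.4605·(1 − 11·0.0004290 + 10·0.0001976) = 0.459257
Denominator: (0.5395)·(0.999802) = 0.539373
L = 0.459257/0.539373 = 0.8515

Final: 0.8515


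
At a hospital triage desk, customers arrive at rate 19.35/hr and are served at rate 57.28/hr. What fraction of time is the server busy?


ρ = λ/μ = 19.35/57.28 = 0.3378

Final: 0.3378


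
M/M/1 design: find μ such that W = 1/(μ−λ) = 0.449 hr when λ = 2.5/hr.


W = 1/(μ−λ) ⇒ μ − λ = 1/W = 1/0.449 = 2.2272
μ = λ + 1/W = 2.5 + 2.2272 = 4.7272 per hr

Final: 4.7272 /hr


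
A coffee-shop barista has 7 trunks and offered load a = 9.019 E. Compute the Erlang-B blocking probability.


B(c,a) = (a^c/c!) / Σ_{k=0}^{c} a^k/k!
a^7/7! = 963.115056
Σ terms (k=0..7): 1.00000 + 9.01900 + 40.67118 + 122.27113 + 275.69082 + 497.29110 + 747.51141 + 963.11506 = 2656.569693
B = 963.115056/2656.569693 = 0.362541

Final: 0.362541


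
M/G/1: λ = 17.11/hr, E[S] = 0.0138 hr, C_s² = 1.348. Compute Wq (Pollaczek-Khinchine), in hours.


ρ = λ·E[S] = 17.11·0.0138 = 0.2361
E[S²] = E[S]²(1+C_s²) = 0.0138²·(1+1.348) = 0.0004472
Wq = λ·E[S²]/(2(1−ρ)) = 17.11·0.0004472/(2·0.7639) = 0.005008 hr

Final: 0.005008 hr


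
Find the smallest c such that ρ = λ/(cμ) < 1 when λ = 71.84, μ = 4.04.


Stability requires cμ > λ ⇔ c > λ/μ.
λ/μ = 71.84/4.04 = 17.7822
Minimum integer c = ⌊17.7822⌋ + 1 = 18
Check: 18·4.04 = 72.72 > 71.84, while 17·4.04 = 68.68 ≤ 71.84

Final: 18 servers


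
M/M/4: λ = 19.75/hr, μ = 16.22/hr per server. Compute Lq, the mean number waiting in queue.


a = λ/μ = 1.2176; ρ = a/4 = 0.3044
P₀ = 0.294854
Lq = P₀·a^c·ρ / (c!·(1−ρ)²) = 0.294854·2.19819·0.3044/(24·0.48385)
= 0.01699

Final: 0.01699


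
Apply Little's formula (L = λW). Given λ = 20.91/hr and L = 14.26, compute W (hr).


W = L/λ = 14.26/20.91 = 0.6820 hr

Final: 0.6820 hr


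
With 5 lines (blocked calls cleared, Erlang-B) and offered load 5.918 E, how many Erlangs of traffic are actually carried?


B(5,5.918) = 0.354637 (Erlang-B)
Carried load = a(1 − B) = 5.918·(1 − 0.354637) = 5.918·0.645363 = 3.8193 E

Final: 3.8193 Erlangs


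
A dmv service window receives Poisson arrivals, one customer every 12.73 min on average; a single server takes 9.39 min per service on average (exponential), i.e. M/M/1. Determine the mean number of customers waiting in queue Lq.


λ = 60/12.73 = 4.7133 /hr
μ = 60/9.39 = 6.3898 /hr
ρ = λ/μ = 4.7133/6.3898 = 0.7376
Lq = ρ²/(1−ρ) = 0.5441/0.2624 = 2.0737

Final: 2.0737


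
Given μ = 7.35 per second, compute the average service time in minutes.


Mean service time = 1/μ = 1/7.35 second = 0.13605 second
In minutes: 0.13605 × 0.0166667 = 0.002268 min

Final: 0.002268 min


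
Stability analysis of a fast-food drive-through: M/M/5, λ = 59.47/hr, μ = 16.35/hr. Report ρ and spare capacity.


Total capacity cμ = 5·16.35 = 81.75/hr
ρ = λ/(cμ) = 59.47/81.75 = 0.7275
Stable ⇔ ρ < 1: YES
Spare capacity = cμ − λ = 81.75 − 59.47 = 22.28/hr

Final: ρ = 0.7275; stable; margin = 22.28/hr


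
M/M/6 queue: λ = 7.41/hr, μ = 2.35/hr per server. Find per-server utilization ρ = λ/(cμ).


ρ = λ/(cμ) = 7.41/(6·2.35) = 7.41/14.10 = 0.5255

Final: 0.5255


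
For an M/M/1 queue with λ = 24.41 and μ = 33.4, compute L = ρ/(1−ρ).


ρ = λ/μ = 24.41/33.4 = 0.7308
L = ρ/(1−ρ) = 0.7308/(1 − 0.7308) = 0.7308/0.2692 = 2.7152

Final: 2.7152


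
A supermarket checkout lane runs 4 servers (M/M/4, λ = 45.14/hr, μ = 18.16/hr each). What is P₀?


a = λ/μ = 45.14/18.16 = 2.4857; ρ = a/c = 0.6214
Σ_{k=0}^{3} a^k/k! (terms k=0..3) = 1.00000 + 2.48568 + 3.08931 + 2.55968 = 9.13467
Tail: a^4/(4!(1−ρ)) = 38.17533/(24·0.3786) = 4.20160
P₀ = 1/(9.13467 + 4.20160) = 1/13.33627 = 0.074983

Final: 0.074983


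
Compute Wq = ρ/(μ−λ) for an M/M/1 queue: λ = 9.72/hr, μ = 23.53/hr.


ρ = 9.72/23.53 = 0.4131
Wq = ρ/(μ−λ) = 0.4131/(23.53 − 9.72) = 0.4131/13.81 = 0.02991 hr

Final: 0.02991 hr


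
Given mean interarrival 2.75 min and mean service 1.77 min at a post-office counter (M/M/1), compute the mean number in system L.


λ = 60/2.75 = 21.8182 /hr
μ = 60/1.77 = 33.8983 /hr
ρ = λ/μ = 21.8182/33.8983 = 0.6436
L = ρ/(1−ρ) = 0.6436/0.3564 = 1.8061

Final: 1.8061


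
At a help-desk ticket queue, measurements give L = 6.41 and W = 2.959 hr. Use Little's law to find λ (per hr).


λ = L/W = 6.41/2.959 = 2.1663 /hr

Final: 2.1663 /hr


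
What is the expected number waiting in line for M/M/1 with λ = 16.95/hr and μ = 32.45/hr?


ρ = 16.95/32.45 = 0.5223
Lq = ρ²/(1−ρ) = 0.2728/0.4777 = 0.5712

Final: 0.5712


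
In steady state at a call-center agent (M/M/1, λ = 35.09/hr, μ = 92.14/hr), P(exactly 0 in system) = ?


ρ = 35.09/92.14 = 0.3808
P_n = (1−ρ)·ρ^n = (1 − 0.3808)·0.3808^0 = 0.6192·1.000000 = 0.619166

Final: 0.619166


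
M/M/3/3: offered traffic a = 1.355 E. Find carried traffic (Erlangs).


B(3,1.355) = 0.112439 (Erlang-B)
Carried load = a(1 − B) = 1.355·(1 − 0.112439) = 1.355·0.887561 = 1.2026 E

Final: 1.2026 Erlangs


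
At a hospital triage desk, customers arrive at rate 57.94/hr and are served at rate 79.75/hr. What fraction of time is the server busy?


ρ = λ/μ = 57.94/79.75 = 0.7265

Final: 0.7265


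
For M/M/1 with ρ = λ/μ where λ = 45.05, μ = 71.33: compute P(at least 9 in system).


ρ = 45.05/71.33 = 0.6316
P(N ≥ n) = ρ^n = 0.6316^9 = 0.015988

Final: 0.015988
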